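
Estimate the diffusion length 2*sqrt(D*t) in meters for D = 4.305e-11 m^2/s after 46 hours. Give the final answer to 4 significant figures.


t = 46 hr = 165600 s
Diffusion length = 2*sqrt(D*t)
= 2*sqrt(4.305e-11 * 165600)
= 5.34e-03 m


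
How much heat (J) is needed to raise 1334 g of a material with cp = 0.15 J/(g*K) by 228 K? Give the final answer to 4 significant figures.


Q = m * cp * dT
Q = 1334 * 0.15 * 228
Q = 45620 J


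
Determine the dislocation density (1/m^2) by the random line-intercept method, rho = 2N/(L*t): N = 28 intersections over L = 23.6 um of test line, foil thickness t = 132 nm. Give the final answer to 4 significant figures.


rho = 2N / (L * t)
L = 23.6 um = 2.36e-05 m, t = 132 nm = 1.32e-07 m
rho = 2 * 28 / (2.36e-05 * 1.32e-07)
rho = 1.798e+13 1/m^2


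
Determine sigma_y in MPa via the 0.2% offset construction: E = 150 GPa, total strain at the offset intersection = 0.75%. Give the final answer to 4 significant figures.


Offset strain = 0.002
Elastic strain at yield = total_strain - offset = 7.5e-03 - 0.002 = 5.5e-03
sigma_y = E * elastic_strain = 150000 * 5.5e-03
sigma_y = 825 MPa


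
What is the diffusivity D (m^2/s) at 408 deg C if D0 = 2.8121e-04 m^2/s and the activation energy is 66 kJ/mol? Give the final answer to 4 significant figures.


D = D0 * exp(-Qd / (R*T))
T = 681.15 K
D = 2.8121e-04 * exp(-66e3 / (8.314 * 681.15))
D = 2.441e-09 m^2/s


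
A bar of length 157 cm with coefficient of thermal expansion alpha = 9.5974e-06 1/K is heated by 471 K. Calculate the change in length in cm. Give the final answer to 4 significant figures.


dL = L0 * alpha * dT
dL = 157 * 9.5974e-06 * 471
dL = 0.7097 cm


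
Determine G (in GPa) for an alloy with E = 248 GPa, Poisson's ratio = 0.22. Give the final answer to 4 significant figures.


G = E / (2*(1+nu))
G = 248 / (2*(1+0.22))
G = 101.6 GPa


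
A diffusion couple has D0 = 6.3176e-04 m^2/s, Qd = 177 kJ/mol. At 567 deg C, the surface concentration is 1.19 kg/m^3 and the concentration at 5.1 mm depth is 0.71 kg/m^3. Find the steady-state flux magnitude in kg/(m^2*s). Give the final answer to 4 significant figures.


Step 1: D = D0 * exp(-Qd/(R*T))
T = 567 + 273.15 = 840.15 K
D = 6.3176e-04 * exp(-177e3 / (8.314 * 840.15)) = 6.24504e-15 m^2/s
Step 2: J = D * (C1 - C2) / dx
J = 6.24504e-15 * (1.19 - 0.71) / 5.1e-03
J = 5.878e-13 kg/(m^2*s)


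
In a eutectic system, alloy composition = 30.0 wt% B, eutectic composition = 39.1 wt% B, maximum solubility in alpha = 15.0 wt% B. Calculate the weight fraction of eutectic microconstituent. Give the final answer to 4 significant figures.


f_primary = (C_e - C0) / (C_e - C_alpha_max)
f_primary = (39.1 - 30.0) / (39.1 - 15.0)
f_primary = 0.377593
f_eutectic = 1 - 0.377593 = 0.6224


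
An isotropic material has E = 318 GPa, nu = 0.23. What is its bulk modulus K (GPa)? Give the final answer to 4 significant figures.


K = E / (3*(1-2*nu))
K = 318 / (3*(1-2*0.23))
K = 196.3 GPa


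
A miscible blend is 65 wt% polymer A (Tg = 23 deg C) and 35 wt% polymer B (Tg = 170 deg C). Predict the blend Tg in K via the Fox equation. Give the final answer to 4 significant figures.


1/Tg = w1/Tg1 + w2/Tg2 (in Kelvin)
Tg1 = 296.15 K, Tg2 = 443.15 K
1/Tg = 0.65/296.15 + 0.35/443.15
Tg = 335 K


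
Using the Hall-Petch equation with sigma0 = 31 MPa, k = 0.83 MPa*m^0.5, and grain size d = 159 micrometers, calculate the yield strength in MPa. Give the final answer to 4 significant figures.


sigma_y = sigma0 + k / sqrt(d)
d = 159 um = 1.59e-04 m
sigma_y = 31 + 0.83 / sqrt(1.59e-04)
sigma_y = 96.82 MPa


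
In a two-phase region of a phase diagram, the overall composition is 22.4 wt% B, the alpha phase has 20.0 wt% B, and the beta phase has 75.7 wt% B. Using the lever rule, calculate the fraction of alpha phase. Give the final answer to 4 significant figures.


f_alpha = (C_beta - C0) / (C_beta - C_alpha)
f_alpha = (75.7 - 22.4) / (75.7 - 20.0)
f_alpha = 0.9569


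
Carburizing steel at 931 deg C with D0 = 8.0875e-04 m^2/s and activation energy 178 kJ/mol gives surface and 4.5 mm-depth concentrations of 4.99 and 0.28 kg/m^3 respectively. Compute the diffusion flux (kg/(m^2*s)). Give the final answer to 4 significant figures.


Step 1: D = D0 * exp(-Qd/(R*T))
T = 931 + 273.15 = 1204.15 K
D = 8.0875e-04 * exp(-178e3 / (8.314 * 1204.15)) = 1.53497e-11 m^2/s
Step 2: J = D * (C1 - C2) / dx
J = 1.53497e-11 * (4.99 - 0.28) / 4.5e-03
J = 1.607e-08 kg/(m^2*s)


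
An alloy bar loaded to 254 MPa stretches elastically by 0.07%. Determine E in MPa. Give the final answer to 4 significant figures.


E = sigma / epsilon
epsilon = 0.07% = 7e-04
E = 254 / 7e-04
E = 362900 MPa


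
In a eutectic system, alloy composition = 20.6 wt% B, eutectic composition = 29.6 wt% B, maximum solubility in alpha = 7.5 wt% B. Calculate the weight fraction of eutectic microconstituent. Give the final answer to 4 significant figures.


f_primary = (C_e - C0) / (C_e - C_alpha_max)
f_primary = (29.6 - 20.6) / (29.6 - 7.5)
f_primary = 0.40724
f_eutectic = 1 - 0.40724 = 0.5928


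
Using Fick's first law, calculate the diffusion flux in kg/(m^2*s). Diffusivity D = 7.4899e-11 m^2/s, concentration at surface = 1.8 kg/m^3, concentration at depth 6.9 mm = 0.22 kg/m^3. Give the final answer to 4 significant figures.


J = -D * (dC/dx) = D * (C1 - C2) / dx
J = 7.4899e-11 * (1.8 - 0.22) / 6.9e-03
J = 1.715e-08 kg/(m^2*s)


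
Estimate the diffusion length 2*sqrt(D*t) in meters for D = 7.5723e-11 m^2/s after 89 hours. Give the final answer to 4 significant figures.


t = 89 hr = 320400 s
Diffusion length = 2*sqrt(D*t)
= 2*sqrt(7.5723e-11 * 320400)
= 9.851e-03 m


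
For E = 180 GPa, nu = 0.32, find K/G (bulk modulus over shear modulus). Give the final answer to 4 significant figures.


G = E / (2*(1+nu))
G = 180 / (2*(1+0.32)) = 68.1818 GPa
K = E / (3*(1-2*nu))
K = 180 / (3*(1-2*0.32)) = 166.667 GPa
K/G = 166.667 / 68.1818 = 2.444


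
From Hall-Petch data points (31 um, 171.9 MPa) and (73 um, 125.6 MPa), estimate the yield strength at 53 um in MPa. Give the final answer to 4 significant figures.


sigma_y = sigma0 + k / sqrt(d)
1/sqrt(d1) = 1/sqrt(3.1e-05) = 179.605;  1/sqrt(d2) = 117.041
k = (sigma1 - sigma2) / (1/sqrt(d1) - 1/sqrt(d2)) = (171.9 - 125.6) / (179.605 - 117.041) = 0.74004 MPa*m^0.5
sigma0 = sigma1 - k/sqrt(d1) = 171.9 - 0.74004*179.605 = 38.9848 MPa
sigma_y(d3) = 38.9848 + 0.74004 / sqrt(5.3e-05) = 140.6 MPa


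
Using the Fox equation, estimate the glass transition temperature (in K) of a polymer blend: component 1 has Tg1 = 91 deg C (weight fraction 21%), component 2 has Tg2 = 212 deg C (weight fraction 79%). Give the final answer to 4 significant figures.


1/Tg = w1/Tg1 + w2/Tg2 (in Kelvin)
Tg1 = 364.15 K, Tg2 = 485.15 K
1/Tg = 0.21/364.15 + 0.79/485.15
Tg = 453.5 K


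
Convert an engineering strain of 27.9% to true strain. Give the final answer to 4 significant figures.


epsilon_true = ln(1 + epsilon_eng)
epsilon_true = ln(1 + 0.279)
epsilon_true = 0.2461


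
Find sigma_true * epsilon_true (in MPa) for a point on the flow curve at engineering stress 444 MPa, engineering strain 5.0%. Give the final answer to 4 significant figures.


sigma_true = sigma_eng * (1 + epsilon_eng)
sigma_true = 444 * (1 + 0.05) = 466.2 MPa
epsilon_true = ln(1 + epsilon_eng)
epsilon_true = ln(1 + 0.05) = 0.0487902
sigma_true * epsilon_true = 466.2 * 0.0487902 = 22.75 MPa


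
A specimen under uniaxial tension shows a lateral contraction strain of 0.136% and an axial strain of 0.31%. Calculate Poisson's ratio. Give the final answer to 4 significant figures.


nu = -epsilon_lat / epsilon_axial
Lateral strain is contraction (negative), so using magnitudes:
nu = 0.136 / 0.31
nu = 0.4387


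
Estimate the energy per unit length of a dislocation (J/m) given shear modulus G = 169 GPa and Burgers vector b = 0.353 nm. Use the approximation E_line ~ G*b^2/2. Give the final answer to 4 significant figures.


E = G*b^2/2
b = 0.353 nm = 3.53e-10 m
G = 169 GPa = 1.69e+11 Pa
E = 0.5 * 1.69e+11 * (3.53e-10)^2
E = 1.053e-08 J/m


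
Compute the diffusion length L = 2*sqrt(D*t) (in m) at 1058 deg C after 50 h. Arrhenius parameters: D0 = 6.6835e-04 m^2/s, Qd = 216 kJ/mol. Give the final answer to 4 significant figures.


Step 1: D = D0 * exp(-Qd/(R*T))
T = 1331.15 K
D = 6.6835e-04 * exp(-216e3 / (8.314 * 1331.15)) = 2.23258e-12 m^2/s
Step 2: L = 2*sqrt(D*t)
t = 50 h = 180000 s
L = 2*sqrt(2.23258e-12 * 180000) = 1.268e-03 m


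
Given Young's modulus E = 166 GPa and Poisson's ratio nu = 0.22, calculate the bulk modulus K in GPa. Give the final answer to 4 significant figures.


K = E / (3*(1-2*nu))
K = 166 / (3*(1-2*0.22))
K = 98.81 GPa


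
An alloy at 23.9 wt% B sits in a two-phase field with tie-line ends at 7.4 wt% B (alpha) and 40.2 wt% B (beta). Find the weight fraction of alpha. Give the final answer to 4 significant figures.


f_alpha = (C_beta - C0) / (C_beta - C_alpha)
f_alpha = (40.2 - 23.9) / (40.2 - 7.4)
f_alpha = 0.497


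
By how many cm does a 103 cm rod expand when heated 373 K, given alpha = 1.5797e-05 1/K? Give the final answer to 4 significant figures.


dL = L0 * alpha * dT
dL = 103 * 1.5797e-05 * 373
dL = 0.6069 cm


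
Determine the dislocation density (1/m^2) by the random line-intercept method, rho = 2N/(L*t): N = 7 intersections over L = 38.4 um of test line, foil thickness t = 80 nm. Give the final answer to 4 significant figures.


rho = 2N / (L * t)
L = 38.4 um = 3.84e-05 m, t = 80 nm = 8e-08 m
rho = 2 * 7 / (3.84e-05 * 8e-08)
rho = 4.557e+12 1/m^2


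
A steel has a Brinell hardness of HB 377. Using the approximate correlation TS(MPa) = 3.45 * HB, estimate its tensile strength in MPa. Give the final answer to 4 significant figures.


TS (MPa) = 3.45 * HB
TS = 3.45 * 377
TS = 1301 MPa


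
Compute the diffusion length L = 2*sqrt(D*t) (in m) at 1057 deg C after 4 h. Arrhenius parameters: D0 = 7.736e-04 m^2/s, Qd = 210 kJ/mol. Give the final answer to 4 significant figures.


Step 1: D = D0 * exp(-Qd/(R*T))
T = 1330.15 K
D = 7.736e-04 * exp(-210e3 / (8.314 * 1330.15)) = 4.38101e-12 m^2/s
Step 2: L = 2*sqrt(D*t)
t = 4 h = 14400 s
L = 2*sqrt(4.38101e-12 * 14400) = 5.023e-04 m


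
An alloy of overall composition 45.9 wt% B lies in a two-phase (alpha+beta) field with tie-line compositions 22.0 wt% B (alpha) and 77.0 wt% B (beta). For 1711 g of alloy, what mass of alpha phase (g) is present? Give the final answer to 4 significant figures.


f_alpha = (C_beta - C0) / (C_beta - C_alpha)
f_alpha = (77.0 - 45.9) / (77.0 - 22.0) = 0.565455
m_alpha = f_alpha * m_total = 0.565455 * 1711 = 967.5 g


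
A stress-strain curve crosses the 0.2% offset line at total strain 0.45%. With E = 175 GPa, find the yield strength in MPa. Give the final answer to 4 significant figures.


Offset strain = 0.002
Elastic strain at yield = total_strain - offset = 4.5e-03 - 0.002 = 2.5e-03
sigma_y = E * elastic_strain = 175000 * 2.5e-03
sigma_y = 437.5 MPa


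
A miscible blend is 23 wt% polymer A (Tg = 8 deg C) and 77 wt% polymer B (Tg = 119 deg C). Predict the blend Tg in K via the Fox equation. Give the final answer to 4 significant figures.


1/Tg = w1/Tg1 + w2/Tg2 (in Kelvin)
Tg1 = 281.15 K, Tg2 = 392.15 K
1/Tg = 0.23/281.15 + 0.77/392.15
Tg = 359.5 K


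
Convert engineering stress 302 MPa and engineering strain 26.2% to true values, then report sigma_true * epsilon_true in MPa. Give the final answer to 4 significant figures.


sigma_true = sigma_eng * (1 + epsilon_eng)
sigma_true = 302 * (1 + 0.262) = 381.124 MPa
epsilon_true = ln(1 + epsilon_eng)
epsilon_true = ln(1 + 0.262) = 0.232698
sigma_true * epsilon_true = 381.124 * 0.232698 = 88.69 MPa


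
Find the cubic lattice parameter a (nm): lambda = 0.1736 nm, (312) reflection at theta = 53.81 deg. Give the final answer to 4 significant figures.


d = lambda / (2*sin(theta))
d = 0.1736 / (2*sin(53.81 deg))
d = 0.10755 nm
a = d * sqrt(h^2+k^2+l^2) = 0.10755 * sqrt(14)
a = 0.4024 nm


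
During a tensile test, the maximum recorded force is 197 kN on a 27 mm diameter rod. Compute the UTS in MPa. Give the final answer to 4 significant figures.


A0 = pi*(d/2)^2 = pi*(27/2)^2 = 572.555 mm^2
UTS = F_max / A0 = 197*1000 / 572.555
UTS = 344.1 MPa


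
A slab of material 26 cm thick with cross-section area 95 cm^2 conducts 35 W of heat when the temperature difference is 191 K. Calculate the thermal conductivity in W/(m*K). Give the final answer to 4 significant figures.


k = Q*L / (A*dT)
L = 0.26 m, A = 9.5e-03 m^2
k = 35 * 0.26 / (9.5e-03 * 191)
k = 5.015 W/(m*K)


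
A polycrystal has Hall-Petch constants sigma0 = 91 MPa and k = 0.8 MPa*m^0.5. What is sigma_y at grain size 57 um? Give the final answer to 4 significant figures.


sigma_y = sigma0 + k / sqrt(d)
d = 57 um = 5.7e-05 m
sigma_y = 91 + 0.8 / sqrt(5.7e-05)
sigma_y = 197 MPa


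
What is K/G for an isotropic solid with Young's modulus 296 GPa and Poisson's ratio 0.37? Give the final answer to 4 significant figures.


G = E / (2*(1+nu))
G = 296 / (2*(1+0.37)) = 108.029 GPa
K = E / (3*(1-2*nu))
K = 296 / (3*(1-2*0.37)) = 379.487 GPa
K/G = 379.487 / 108.029 = 3.513


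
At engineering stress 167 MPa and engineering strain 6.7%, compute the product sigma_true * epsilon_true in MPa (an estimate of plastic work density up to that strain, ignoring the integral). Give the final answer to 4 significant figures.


sigma_true = sigma_eng * (1 + epsilon_eng)
sigma_true = 167 * (1 + 0.067) = 178.189 MPa
epsilon_true = ln(1 + epsilon_eng)
epsilon_true = ln(1 + 0.067) = 0.064851
sigma_true * epsilon_true = 178.189 * 0.064851 = 11.56 MPa


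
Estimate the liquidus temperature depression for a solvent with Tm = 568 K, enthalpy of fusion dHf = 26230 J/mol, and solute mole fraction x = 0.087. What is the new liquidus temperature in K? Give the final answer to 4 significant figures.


dT = R*Tm^2*x / dHf
dT = 8.314 * 568^2 * 0.087 / 26230
dT = 8.89667 K
T_new = 568 - 8.89667 = 559.1 K


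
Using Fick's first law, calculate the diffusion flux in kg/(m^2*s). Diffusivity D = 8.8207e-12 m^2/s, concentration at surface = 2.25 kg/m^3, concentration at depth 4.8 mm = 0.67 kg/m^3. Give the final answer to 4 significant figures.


J = -D * (dC/dx) = D * (C1 - C2) / dx
J = 8.8207e-12 * (2.25 - 0.67) / 4.8e-03
J = 2.903e-09 kg/(m^2*s)


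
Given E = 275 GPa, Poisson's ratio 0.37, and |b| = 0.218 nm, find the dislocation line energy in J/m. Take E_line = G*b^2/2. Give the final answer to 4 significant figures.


Step 1: G = E / (2*(1+nu))
G = 275 / (2*(1+0.37)) = 100.365 GPa = 1.00365e+11 Pa
Step 2: E_line = G*b^2/2
b = 0.218 nm = 2.18e-10 m
E_line = 0.5 * 1.00365e+11 * (2.18e-10)^2 = 2.385e-09 J/m


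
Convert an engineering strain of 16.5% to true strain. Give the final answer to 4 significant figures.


epsilon_true = ln(1 + epsilon_eng)
epsilon_true = ln(1 + 0.165)
epsilon_true = 0.1527


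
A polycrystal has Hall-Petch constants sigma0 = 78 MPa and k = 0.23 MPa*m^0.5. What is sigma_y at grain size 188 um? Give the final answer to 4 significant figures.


sigma_y = sigma0 + k / sqrt(d)
d = 188 um = 1.88e-04 m
sigma_y = 78 + 0.23 / sqrt(1.88e-04)
sigma_y = 94.77 MPa


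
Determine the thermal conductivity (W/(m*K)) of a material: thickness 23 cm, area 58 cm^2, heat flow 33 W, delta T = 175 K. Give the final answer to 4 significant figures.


k = Q*L / (A*dT)
L = 0.23 m, A = 5.8e-03 m^2
k = 33 * 0.23 / (5.8e-03 * 175)
k = 7.478 W/(m*K)


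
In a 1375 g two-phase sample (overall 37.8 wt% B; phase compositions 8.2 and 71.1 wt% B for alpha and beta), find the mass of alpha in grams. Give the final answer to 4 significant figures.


f_alpha = (C_beta - C0) / (C_beta - C_alpha)
f_alpha = (71.1 - 37.8) / (71.1 - 8.2) = 0.529412
m_alpha = f_alpha * m_total = 0.529412 * 1375 = 727.9 g


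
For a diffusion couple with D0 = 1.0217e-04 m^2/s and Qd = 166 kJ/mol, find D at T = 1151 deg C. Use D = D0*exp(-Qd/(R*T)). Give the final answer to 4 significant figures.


D = D0 * exp(-Qd / (R*T))
T = 1424.15 K
D = 1.0217e-04 * exp(-166e3 / (8.314 * 1424.15))
D = 8.329e-11 m^2/s


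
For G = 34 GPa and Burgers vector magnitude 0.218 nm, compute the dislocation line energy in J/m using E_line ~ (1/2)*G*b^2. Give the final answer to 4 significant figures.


E = G*b^2/2
b = 0.218 nm = 2.18e-10 m
G = 34 GPa = 3.4e+10 Pa
E = 0.5 * 3.4e+10 * (2.18e-10)^2
E = 8.079e-10 J/m


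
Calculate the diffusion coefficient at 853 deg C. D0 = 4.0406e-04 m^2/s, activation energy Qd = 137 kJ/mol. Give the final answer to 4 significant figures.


D = D0 * exp(-Qd / (R*T))
T = 1126.15 K
D = 4.0406e-04 * exp(-137e3 / (8.314 * 1126.15))
D = 1.785e-10 m^2/s


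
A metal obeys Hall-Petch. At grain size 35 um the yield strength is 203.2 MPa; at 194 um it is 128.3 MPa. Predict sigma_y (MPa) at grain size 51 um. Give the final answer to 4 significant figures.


sigma_y = sigma0 + k / sqrt(d)
1/sqrt(d1) = 1/sqrt(3.5e-05) = 169.031;  1/sqrt(d2) = 71.7958
k = (sigma1 - sigma2) / (1/sqrt(d1) - 1/sqrt(d2)) = (203.2 - 128.3) / (169.031 - 71.7958) = 0.770298 MPa*m^0.5
sigma0 = sigma1 - k/sqrt(d1) = 203.2 - 0.770298*169.031 = 72.9958 MPa
sigma_y(d3) = 72.9958 + 0.770298 / sqrt(5.1e-05) = 180.9 MPa


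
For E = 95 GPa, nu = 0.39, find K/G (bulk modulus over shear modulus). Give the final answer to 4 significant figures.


G = E / (2*(1+nu))
G = 95 / (2*(1+0.39)) = 34.1727 GPa
K = E / (3*(1-2*nu))
K = 95 / (3*(1-2*0.39)) = 143.939 GPa
K/G = 143.939 / 34.1727 = 4.212


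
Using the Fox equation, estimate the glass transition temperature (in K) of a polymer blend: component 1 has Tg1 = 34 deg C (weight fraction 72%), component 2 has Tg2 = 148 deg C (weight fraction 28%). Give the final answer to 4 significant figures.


1/Tg = w1/Tg1 + w2/Tg2 (in Kelvin)
Tg1 = 307.15 K, Tg2 = 421.15 K
1/Tg = 0.72/307.15 + 0.28/421.15
Tg = 332.3 K


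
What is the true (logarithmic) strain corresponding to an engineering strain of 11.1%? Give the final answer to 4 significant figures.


epsilon_true = ln(1 + epsilon_eng)
epsilon_true = ln(1 + 0.111)
epsilon_true = 0.1053


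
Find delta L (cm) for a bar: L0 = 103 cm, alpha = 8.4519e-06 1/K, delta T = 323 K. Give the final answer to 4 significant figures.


dL = L0 * alpha * dT
dL = 103 * 8.4519e-06 * 323
dL = 0.2812 cm


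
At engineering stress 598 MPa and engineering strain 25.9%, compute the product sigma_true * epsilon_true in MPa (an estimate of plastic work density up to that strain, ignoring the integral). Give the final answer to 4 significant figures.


sigma_true = sigma_eng * (1 + epsilon_eng)
sigma_true = 598 * (1 + 0.259) = 752.882 MPa
epsilon_true = ln(1 + epsilon_eng)
epsilon_true = ln(1 + 0.259) = 0.230318
sigma_true * epsilon_true = 752.882 * 0.230318 = 173.4 MPa


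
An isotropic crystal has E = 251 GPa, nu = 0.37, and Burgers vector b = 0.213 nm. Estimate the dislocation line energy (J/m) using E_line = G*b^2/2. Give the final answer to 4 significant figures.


Step 1: G = E / (2*(1+nu))
G = 251 / (2*(1+0.37)) = 91.6058 GPa = 9.16058e+10 Pa
Step 2: E_line = G*b^2/2
b = 0.213 nm = 2.13e-10 m
E_line = 0.5 * 9.16058e+10 * (2.13e-10)^2 = 2.078e-09 J/m


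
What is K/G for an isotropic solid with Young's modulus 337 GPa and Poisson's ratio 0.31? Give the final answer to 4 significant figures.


G = E / (2*(1+nu))
G = 337 / (2*(1+0.31)) = 128.626 GPa
K = E / (3*(1-2*nu))
K = 337 / (3*(1-2*0.31)) = 295.614 GPa
K/G = 295.614 / 128.626 = 2.298


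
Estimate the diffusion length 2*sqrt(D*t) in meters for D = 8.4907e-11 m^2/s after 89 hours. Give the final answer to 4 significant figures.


t = 89 hr = 320400 s
Diffusion length = 2*sqrt(D*t)
= 2*sqrt(8.4907e-11 * 320400)
= 0.01043 m


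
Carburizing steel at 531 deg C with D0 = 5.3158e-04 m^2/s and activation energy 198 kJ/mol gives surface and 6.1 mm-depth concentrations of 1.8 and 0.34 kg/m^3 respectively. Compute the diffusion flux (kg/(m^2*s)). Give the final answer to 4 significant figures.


Step 1: D = D0 * exp(-Qd/(R*T))
T = 531 + 273.15 = 804.15 K
D = 5.3158e-04 * exp(-198e3 / (8.314 * 804.15)) = 7.30717e-17 m^2/s
Step 2: J = D * (C1 - C2) / dx
J = 7.30717e-17 * (1.8 - 0.34) / 6.1e-03
J = 1.749e-14 kg/(m^2*s)


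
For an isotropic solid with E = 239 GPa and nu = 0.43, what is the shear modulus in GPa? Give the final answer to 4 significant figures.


G = E / (2*(1+nu))
G = 239 / (2*(1+0.43))
G = 83.57 GPa


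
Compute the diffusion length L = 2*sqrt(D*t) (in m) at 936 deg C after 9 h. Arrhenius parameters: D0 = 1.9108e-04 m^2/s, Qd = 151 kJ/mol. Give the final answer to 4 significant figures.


Step 1: D = D0 * exp(-Qd/(R*T))
T = 1209.15 K
D = 1.9108e-04 * exp(-151e3 / (8.314 * 1209.15)) = 5.72611e-11 m^2/s
Step 2: L = 2*sqrt(D*t)
t = 9 h = 32400 s
L = 2*sqrt(5.72611e-11 * 32400) = 2.724e-03 m


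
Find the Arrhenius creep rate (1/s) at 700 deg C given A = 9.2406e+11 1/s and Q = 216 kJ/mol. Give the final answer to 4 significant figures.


rate = A * exp(-Q / (R*T))
T = 700 + 273.15 = 973.15 K
rate = 9.2406e+11 * exp(-216e3 / (8.314 * 973.15))
rate = 2.351 1/s


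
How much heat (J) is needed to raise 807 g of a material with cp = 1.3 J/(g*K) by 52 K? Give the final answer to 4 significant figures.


Q = m * cp * dT
Q = 807 * 1.3 * 52
Q = 54550 J


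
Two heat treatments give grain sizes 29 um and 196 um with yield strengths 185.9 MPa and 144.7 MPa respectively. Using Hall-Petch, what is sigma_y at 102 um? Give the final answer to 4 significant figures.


sigma_y = sigma0 + k / sqrt(d)
1/sqrt(d1) = 1/sqrt(2.9e-05) = 185.695;  1/sqrt(d2) = 71.4286
k = (sigma1 - sigma2) / (1/sqrt(d1) - 1/sqrt(d2)) = (185.9 - 144.7) / (185.695 - 71.4286) = 0.36056 MPa*m^0.5
sigma0 = sigma1 - k/sqrt(d1) = 185.9 - 0.36056*185.695 = 118.946 MPa
sigma_y(d3) = 118.946 + 0.36056 / sqrt(1.02e-04) = 154.6 MPa


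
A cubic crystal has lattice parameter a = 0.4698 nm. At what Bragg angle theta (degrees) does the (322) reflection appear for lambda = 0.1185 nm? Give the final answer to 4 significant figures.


d = a / sqrt(h^2+k^2+l^2)
d = 0.4698 / sqrt(17) = 0.113943 nm
lambda = 2*d*sin(theta)  =>  sin(theta) = lambda / (2*d)
sin(theta) = 0.1185 / (2 * 0.113943) = 0.519996
theta = 31.33 deg


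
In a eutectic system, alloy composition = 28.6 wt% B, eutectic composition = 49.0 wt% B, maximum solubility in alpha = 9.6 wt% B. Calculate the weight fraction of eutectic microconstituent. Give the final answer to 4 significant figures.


f_primary = (C_e - C0) / (C_e - C_alpha_max)
f_primary = (49.0 - 28.6) / (49.0 - 9.6)
f_primary = 0.517766
f_eutectic = 1 - 0.517766 = 0.4822


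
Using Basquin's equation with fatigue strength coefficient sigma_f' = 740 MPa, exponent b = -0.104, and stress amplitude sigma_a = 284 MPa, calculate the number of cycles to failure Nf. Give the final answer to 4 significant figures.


sigma_a = sigma_f' * (2*Nf)^b
2*Nf = (sigma_a / sigma_f')^(1/b)
2*Nf = (284 / 740)^(1/-0.104)
2*Nf = 9980.84
Nf = 4990 cycles


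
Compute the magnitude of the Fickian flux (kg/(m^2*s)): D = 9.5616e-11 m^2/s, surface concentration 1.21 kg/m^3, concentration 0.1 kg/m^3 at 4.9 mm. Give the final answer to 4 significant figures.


J = -D * (dC/dx) = D * (C1 - C2) / dx
J = 9.5616e-11 * (1.21 - 0.1) / 4.9e-03
J = 2.166e-08 kg/(m^2*s)


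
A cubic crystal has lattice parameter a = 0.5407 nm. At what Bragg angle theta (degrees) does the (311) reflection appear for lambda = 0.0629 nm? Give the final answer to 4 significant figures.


d = a / sqrt(h^2+k^2+l^2)
d = 0.5407 / sqrt(11) = 0.163027 nm
lambda = 2*d*sin(theta)  =>  sin(theta) = lambda / (2*d)
sin(theta) = 0.0629 / (2 * 0.163027) = 0.192913
theta = 11.12 deg


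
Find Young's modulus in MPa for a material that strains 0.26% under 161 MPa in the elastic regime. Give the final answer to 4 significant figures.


E = sigma / epsilon
epsilon = 0.26% = 2.6e-03
E = 161 / 2.6e-03
E = 61920 MPa


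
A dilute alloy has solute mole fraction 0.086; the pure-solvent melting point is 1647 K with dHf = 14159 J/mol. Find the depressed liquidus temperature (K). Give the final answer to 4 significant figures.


dT = R*Tm^2*x / dHf
dT = 8.314 * 1647^2 * 0.086 / 14159
dT = 136.982 K
T_new = 1647 - 136.982 = 1510 K


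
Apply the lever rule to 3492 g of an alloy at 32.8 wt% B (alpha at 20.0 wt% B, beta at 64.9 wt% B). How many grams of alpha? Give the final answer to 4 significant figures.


f_alpha = (C_beta - C0) / (C_beta - C_alpha)
f_alpha = (64.9 - 32.8) / (64.9 - 20.0) = 0.714922
m_alpha = f_alpha * m_total = 0.714922 * 3492 = 2497 g


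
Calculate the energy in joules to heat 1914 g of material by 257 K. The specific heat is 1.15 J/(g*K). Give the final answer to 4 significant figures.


Q = m * cp * dT
Q = 1914 * 1.15 * 257
Q = 565700 J


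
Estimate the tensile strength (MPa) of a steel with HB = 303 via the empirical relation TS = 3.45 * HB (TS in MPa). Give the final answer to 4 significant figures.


TS (MPa) = 3.45 * HB
TS = 3.45 * 303
TS = 1045 MPa


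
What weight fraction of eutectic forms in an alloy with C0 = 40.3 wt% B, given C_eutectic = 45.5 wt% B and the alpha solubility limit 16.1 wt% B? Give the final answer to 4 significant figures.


f_primary = (C_e - C0) / (C_e - C_alpha_max)
f_primary = (45.5 - 40.3) / (45.5 - 16.1)
f_primary = 0.176871
f_eutectic = 1 - 0.176871 = 0.8231


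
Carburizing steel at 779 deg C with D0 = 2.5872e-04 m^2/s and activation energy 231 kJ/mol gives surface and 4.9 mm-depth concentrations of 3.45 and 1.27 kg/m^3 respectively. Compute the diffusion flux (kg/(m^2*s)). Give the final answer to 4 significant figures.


Step 1: D = D0 * exp(-Qd/(R*T))
T = 779 + 273.15 = 1052.15 K
D = 2.5872e-04 * exp(-231e3 / (8.314 * 1052.15)) = 8.79584e-16 m^2/s
Step 2: J = D * (C1 - C2) / dx
J = 8.79584e-16 * (3.45 - 1.27) / 4.9e-03
J = 3.913e-13 kg/(m^2*s)


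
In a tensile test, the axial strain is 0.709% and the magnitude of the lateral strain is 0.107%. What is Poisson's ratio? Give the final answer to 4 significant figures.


nu = -epsilon_lat / epsilon_axial
Lateral strain is contraction (negative), so using magnitudes:
nu = 0.107 / 0.709
nu = 0.1509


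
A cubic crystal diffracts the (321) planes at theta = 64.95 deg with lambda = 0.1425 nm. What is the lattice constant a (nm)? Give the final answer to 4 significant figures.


d = lambda / (2*sin(theta))
d = 0.1425 / (2*sin(64.95 deg))
d = 0.0786477 nm
a = d * sqrt(h^2+k^2+l^2) = 0.0786477 * sqrt(14)
a = 0.2943 nm


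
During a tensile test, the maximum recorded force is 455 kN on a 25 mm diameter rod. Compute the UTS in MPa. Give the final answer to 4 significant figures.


A0 = pi*(d/2)^2 = pi*(25/2)^2 = 490.874 mm^2
UTS = F_max / A0 = 455*1000 / 490.874
UTS = 926.9 MPa


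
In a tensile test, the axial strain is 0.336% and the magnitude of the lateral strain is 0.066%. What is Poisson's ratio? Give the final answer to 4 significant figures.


nu = -epsilon_lat / epsilon_axial
Lateral strain is contraction (negative), so using magnitudes:
nu = 0.066 / 0.336
nu = 0.1964


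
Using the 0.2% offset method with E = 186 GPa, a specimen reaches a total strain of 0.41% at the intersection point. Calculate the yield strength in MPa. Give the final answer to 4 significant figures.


Offset strain = 0.002
Elastic strain at yield = total_strain - offset = 4.1e-03 - 0.002 = 2.1e-03
sigma_y = E * elastic_strain = 186000 * 2.1e-03
sigma_y = 390.6 MPa


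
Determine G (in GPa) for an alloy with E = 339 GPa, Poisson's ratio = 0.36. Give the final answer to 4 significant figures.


G = E / (2*(1+nu))
G = 339 / (2*(1+0.36))
G = 124.6 GPa


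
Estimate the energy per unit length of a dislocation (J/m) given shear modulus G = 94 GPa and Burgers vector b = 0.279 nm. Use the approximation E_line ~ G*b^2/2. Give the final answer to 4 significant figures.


E = G*b^2/2
b = 0.279 nm = 2.79e-10 m
G = 94 GPa = 9.4e+10 Pa
E = 0.5 * 9.4e+10 * (2.79e-10)^2
E = 3.659e-09 J/m


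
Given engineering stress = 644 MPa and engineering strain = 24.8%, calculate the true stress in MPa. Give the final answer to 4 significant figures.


sigma_true = sigma_eng * (1 + epsilon_eng)
sigma_true = 644 * (1 + 0.248)
sigma_true = 803.7 MPa


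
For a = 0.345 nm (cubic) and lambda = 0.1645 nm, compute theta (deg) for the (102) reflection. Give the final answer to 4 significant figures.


d = a / sqrt(h^2+k^2+l^2)
d = 0.345 / sqrt(5) = 0.154289 nm
lambda = 2*d*sin(theta)  =>  sin(theta) = lambda / (2*d)
sin(theta) = 0.1645 / (2 * 0.154289) = 0.533092
theta = 32.21 deg


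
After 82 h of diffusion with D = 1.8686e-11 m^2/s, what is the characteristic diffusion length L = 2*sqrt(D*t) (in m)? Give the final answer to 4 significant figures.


t = 82 hr = 295200 s
Diffusion length = 2*sqrt(D*t)
= 2*sqrt(1.8686e-11 * 295200)
= 4.697e-03 m


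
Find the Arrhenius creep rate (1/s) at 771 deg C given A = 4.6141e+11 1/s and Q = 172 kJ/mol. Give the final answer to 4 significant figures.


rate = A * exp(-Q / (R*T))
T = 771 + 273.15 = 1044.15 K
rate = 4.6141e+11 * exp(-172e3 / (8.314 * 1044.15))
rate = 1146 1/s


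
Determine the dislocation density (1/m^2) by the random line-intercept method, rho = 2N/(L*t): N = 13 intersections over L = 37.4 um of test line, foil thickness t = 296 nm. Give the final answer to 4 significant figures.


rho = 2N / (L * t)
L = 37.4 um = 3.74e-05 m, t = 296 nm = 2.96e-07 m
rho = 2 * 13 / (3.74e-05 * 2.96e-07)
rho = 2.349e+12 1/m^2


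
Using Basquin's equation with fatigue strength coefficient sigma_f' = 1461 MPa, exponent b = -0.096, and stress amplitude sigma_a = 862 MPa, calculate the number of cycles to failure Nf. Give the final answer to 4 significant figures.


sigma_a = sigma_f' * (2*Nf)^b
2*Nf = (sigma_a / sigma_f')^(1/b)
2*Nf = (862 / 1461)^(1/-0.096)
2*Nf = 243.728
Nf = 121.9 cycles


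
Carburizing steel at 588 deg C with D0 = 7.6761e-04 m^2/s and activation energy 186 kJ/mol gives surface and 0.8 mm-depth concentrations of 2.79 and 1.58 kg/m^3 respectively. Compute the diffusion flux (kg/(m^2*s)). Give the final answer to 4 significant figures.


Step 1: D = D0 * exp(-Qd/(R*T))
T = 588 + 273.15 = 861.15 K
D = 7.6761e-04 * exp(-186e3 / (8.314 * 861.15)) = 4.00461e-15 m^2/s
Step 2: J = D * (C1 - C2) / dx
J = 4.00461e-15 * (2.79 - 1.58) / 8e-04
J = 6.057e-12 kg/(m^2*s)


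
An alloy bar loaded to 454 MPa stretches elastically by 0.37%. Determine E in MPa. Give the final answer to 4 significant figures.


E = sigma / epsilon
epsilon = 0.37% = 3.7e-03
E = 454 / 3.7e-03
E = 122700 MPa


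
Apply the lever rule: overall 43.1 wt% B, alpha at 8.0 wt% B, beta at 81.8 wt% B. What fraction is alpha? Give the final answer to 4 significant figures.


f_alpha = (C_beta - C0) / (C_beta - C_alpha)
f_alpha = (81.8 - 43.1) / (81.8 - 8.0)
f_alpha = 0.5244


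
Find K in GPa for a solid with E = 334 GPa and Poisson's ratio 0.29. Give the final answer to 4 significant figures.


K = E / (3*(1-2*nu))
K = 334 / (3*(1-2*0.29))
K = 265.1 GPa


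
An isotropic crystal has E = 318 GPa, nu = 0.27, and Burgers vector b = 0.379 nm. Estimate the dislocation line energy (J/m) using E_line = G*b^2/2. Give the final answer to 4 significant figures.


Step 1: G = E / (2*(1+nu))
G = 318 / (2*(1+0.27)) = 125.197 GPa = 1.25197e+11 Pa
Step 2: E_line = G*b^2/2
b = 0.379 nm = 3.79e-10 m
E_line = 0.5 * 1.25197e+11 * (3.79e-10)^2 = 8.992e-09 J/m


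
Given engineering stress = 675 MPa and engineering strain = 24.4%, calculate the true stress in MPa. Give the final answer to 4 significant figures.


sigma_true = sigma_eng * (1 + epsilon_eng)
sigma_true = 675 * (1 + 0.244)
sigma_true = 839.7 MPa


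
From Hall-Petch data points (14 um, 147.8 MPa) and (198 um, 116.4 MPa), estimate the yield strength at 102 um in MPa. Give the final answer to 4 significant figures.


sigma_y = sigma0 + k / sqrt(d)
1/sqrt(d1) = 1/sqrt(1.4e-05) = 267.261;  1/sqrt(d2) = 71.0669
k = (sigma1 - sigma2) / (1/sqrt(d1) - 1/sqrt(d2)) = (147.8 - 116.4) / (267.261 - 71.0669) = 0.160045 MPa*m^0.5
sigma0 = sigma1 - k/sqrt(d1) = 147.8 - 0.160045*267.261 = 105.026 MPa
sigma_y(d3) = 105.026 + 0.160045 / sqrt(1.02e-04) = 120.9 MPa


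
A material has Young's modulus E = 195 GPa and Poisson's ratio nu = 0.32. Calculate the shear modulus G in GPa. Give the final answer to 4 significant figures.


G = E / (2*(1+nu))
G = 195 / (2*(1+0.32))
G = 73.86 GPa


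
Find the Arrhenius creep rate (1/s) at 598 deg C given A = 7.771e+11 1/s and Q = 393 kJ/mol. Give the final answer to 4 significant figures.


rate = A * exp(-Q / (R*T))
T = 598 + 273.15 = 871.15 K
rate = 7.771e+11 * exp(-393e3 / (8.314 * 871.15))
rate = 2.114e-12 1/s


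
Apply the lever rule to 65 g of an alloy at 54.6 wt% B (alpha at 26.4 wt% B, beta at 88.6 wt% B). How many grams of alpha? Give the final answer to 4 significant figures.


f_alpha = (C_beta - C0) / (C_beta - C_alpha)
f_alpha = (88.6 - 54.6) / (88.6 - 26.4) = 0.546624
m_alpha = f_alpha * m_total = 0.546624 * 65 = 35.53 g


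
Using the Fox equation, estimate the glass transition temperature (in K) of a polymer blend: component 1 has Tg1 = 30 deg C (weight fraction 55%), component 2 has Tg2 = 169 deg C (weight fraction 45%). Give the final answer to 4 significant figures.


1/Tg = w1/Tg1 + w2/Tg2 (in Kelvin)
Tg1 = 303.15 K, Tg2 = 442.15 K
1/Tg = 0.55/303.15 + 0.45/442.15
Tg = 353.1 K


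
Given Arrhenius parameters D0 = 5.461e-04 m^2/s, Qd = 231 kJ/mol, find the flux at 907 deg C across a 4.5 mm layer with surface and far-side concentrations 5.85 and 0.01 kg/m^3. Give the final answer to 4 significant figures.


Step 1: D = D0 * exp(-Qd/(R*T))
T = 907 + 273.15 = 1180.15 K
D = 5.461e-04 * exp(-231e3 / (8.314 * 1180.15)) = 3.25543e-14 m^2/s
Step 2: J = D * (C1 - C2) / dx
J = 3.25543e-14 * (5.85 - 0.01) / 4.5e-03
J = 4.225e-11 kg/(m^2*s)


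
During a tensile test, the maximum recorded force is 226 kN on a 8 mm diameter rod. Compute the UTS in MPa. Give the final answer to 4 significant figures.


A0 = pi*(d/2)^2 = pi*(8/2)^2 = 50.2655 mm^2
UTS = F_max / A0 = 226*1000 / 50.2655
UTS = 4496 MPa


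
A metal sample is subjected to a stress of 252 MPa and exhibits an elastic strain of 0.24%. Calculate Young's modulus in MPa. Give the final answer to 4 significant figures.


E = sigma / epsilon
epsilon = 0.24% = 2.4e-03
E = 252 / 2.4e-03
E = 105000 MPa


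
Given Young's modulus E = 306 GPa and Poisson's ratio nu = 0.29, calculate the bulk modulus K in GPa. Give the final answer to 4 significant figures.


K = E / (3*(1-2*nu))
K = 306 / (3*(1-2*0.29))
K = 242.9 GPa


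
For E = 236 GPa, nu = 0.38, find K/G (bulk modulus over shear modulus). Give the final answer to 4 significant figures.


G = E / (2*(1+nu))
G = 236 / (2*(1+0.38)) = 85.5072 GPa
K = E / (3*(1-2*nu))
K = 236 / (3*(1-2*0.38)) = 327.778 GPa
K/G = 327.778 / 85.5072 = 3.833


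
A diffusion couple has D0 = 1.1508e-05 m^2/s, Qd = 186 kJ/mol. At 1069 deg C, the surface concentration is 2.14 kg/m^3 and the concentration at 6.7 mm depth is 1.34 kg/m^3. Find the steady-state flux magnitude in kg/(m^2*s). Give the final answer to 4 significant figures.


Step 1: D = D0 * exp(-Qd/(R*T))
T = 1069 + 273.15 = 1342.15 K
D = 1.1508e-05 * exp(-186e3 / (8.314 * 1342.15)) = 6.63549e-13 m^2/s
Step 2: J = D * (C1 - C2) / dx
J = 6.63549e-13 * (2.14 - 1.34) / 6.7e-03
J = 7.923e-11 kg/(m^2*s)


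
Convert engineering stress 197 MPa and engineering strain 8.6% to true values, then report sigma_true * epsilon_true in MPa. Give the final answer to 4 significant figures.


sigma_true = sigma_eng * (1 + epsilon_eng)
sigma_true = 197 * (1 + 0.086) = 213.942 MPa
epsilon_true = ln(1 + epsilon_eng)
epsilon_true = ln(1 + 0.086) = 0.0825012
sigma_true * epsilon_true = 213.942 * 0.0825012 = 17.65 MPa


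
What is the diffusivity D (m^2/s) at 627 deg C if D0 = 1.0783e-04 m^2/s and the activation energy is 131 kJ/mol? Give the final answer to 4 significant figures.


D = D0 * exp(-Qd / (R*T))
T = 900.15 K
D = 1.0783e-04 * exp(-131e3 / (8.314 * 900.15))
D = 2.696e-12 m^2/s


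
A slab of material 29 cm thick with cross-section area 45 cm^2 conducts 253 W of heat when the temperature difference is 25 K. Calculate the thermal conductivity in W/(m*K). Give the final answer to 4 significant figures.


k = Q*L / (A*dT)
L = 0.29 m, A = 4.5e-03 m^2
k = 253 * 0.29 / (4.5e-03 * 25)
k = 652.2 W/(m*K)


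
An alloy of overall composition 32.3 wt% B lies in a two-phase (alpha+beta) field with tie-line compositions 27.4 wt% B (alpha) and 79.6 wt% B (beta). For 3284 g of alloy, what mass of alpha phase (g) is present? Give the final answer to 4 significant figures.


f_alpha = (C_beta - C0) / (C_beta - C_alpha)
f_alpha = (79.6 - 32.3) / (79.6 - 27.4) = 0.90613
m_alpha = f_alpha * m_total = 0.90613 * 3284 = 2976 g


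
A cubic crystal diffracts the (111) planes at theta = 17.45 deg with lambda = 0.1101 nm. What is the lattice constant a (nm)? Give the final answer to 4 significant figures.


d = lambda / (2*sin(theta))
d = 0.1101 / (2*sin(17.45 deg))
d = 0.183577 nm
a = d * sqrt(h^2+k^2+l^2) = 0.183577 * sqrt(3)
a = 0.318 nm


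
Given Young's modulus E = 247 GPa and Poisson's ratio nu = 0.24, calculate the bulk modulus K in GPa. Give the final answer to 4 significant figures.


K = E / (3*(1-2*nu))
K = 247 / (3*(1-2*0.24))
K = 158.3 GPa


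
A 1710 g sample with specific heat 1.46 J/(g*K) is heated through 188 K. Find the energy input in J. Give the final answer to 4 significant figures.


Q = m * cp * dT
Q = 1710 * 1.46 * 188
Q = 469400 J


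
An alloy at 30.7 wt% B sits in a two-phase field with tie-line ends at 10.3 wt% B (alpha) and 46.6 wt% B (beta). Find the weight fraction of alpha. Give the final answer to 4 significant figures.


f_alpha = (C_beta - C0) / (C_beta - C_alpha)
f_alpha = (46.6 - 30.7) / (46.6 - 10.3)
f_alpha = 0.438


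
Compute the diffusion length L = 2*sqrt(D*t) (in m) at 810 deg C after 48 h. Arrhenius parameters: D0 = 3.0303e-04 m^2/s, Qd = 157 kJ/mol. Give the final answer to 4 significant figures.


Step 1: D = D0 * exp(-Qd/(R*T))
T = 1083.15 K
D = 3.0303e-04 * exp(-157e3 / (8.314 * 1083.15)) = 8.12692e-12 m^2/s
Step 2: L = 2*sqrt(D*t)
t = 48 h = 172800 s
L = 2*sqrt(8.12692e-12 * 172800) = 2.37e-03 m


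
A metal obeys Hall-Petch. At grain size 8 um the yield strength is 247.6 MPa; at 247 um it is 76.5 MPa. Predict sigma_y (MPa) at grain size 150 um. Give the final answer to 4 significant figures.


sigma_y = sigma0 + k / sqrt(d)
1/sqrt(d1) = 1/sqrt(8e-06) = 353.553;  1/sqrt(d2) = 63.6285
k = (sigma1 - sigma2) / (1/sqrt(d1) - 1/sqrt(d2)) = (247.6 - 76.5) / (353.553 - 63.6285) = 0.590153 MPa*m^0.5
sigma0 = sigma1 - k/sqrt(d1) = 247.6 - 0.590153*353.553 = 38.9495 MPa
sigma_y(d3) = 38.9495 + 0.590153 / sqrt(1.5e-04) = 87.14 MPa


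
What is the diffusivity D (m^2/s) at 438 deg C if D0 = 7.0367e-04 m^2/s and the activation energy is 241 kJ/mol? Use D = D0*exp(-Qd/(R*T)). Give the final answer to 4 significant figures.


D = D0 * exp(-Qd / (R*T))
T = 711.15 K
D = 7.0367e-04 * exp(-241e3 / (8.314 * 711.15))
D = 1.397e-21 m^2/s


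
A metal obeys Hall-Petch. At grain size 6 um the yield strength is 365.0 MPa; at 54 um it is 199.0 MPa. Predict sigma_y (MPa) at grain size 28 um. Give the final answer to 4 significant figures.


sigma_y = sigma0 + k / sqrt(d)
1/sqrt(d1) = 1/sqrt(6e-06) = 408.248;  1/sqrt(d2) = 136.083
k = (sigma1 - sigma2) / (1/sqrt(d1) - 1/sqrt(d2)) = (365.0 - 199.0) / (408.248 - 136.083) = 0.609923 MPa*m^0.5
sigma0 = sigma1 - k/sqrt(d1) = 365.0 - 0.609923*408.248 = 116 MPa
sigma_y(d3) = 116 + 0.609923 / sqrt(2.8e-05) = 231.3 MPa


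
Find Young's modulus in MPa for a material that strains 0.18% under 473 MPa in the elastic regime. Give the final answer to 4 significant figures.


E = sigma / epsilon
epsilon = 0.18% = 1.8e-03
E = 473 / 1.8e-03
E = 262800 MPa
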